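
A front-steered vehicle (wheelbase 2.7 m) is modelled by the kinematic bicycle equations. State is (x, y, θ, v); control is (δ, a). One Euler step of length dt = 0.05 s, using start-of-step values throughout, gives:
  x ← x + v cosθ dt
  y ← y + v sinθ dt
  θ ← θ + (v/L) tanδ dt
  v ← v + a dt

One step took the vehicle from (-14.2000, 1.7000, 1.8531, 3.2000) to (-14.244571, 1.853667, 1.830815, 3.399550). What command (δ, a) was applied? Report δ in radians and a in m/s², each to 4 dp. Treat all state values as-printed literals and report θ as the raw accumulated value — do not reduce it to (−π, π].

δ = -0.3597, a = 3.9910

a = (v'−v)/dt = (0.199550)/0.05 = 3.9910
Δθ = θ'−θ = -0.022285;  (v·dt/L) = 3.2000·0.05/2.7 = 0.059259
tan δ = Δθ·L/(v·dt) = -0.376059  →  δ = -0.3597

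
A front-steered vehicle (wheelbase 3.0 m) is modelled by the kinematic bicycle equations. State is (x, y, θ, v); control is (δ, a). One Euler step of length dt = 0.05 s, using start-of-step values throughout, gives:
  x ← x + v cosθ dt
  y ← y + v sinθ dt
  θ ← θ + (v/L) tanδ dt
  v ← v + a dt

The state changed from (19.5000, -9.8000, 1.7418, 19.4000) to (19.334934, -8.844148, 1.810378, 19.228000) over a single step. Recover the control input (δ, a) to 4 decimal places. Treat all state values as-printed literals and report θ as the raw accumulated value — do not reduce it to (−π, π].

a = (v'−v)/dt = (-0.172000)/0.05 = -3.4400
Δθ = θ'−θ = 0.068578;  (v·dt/L) = 19.4000·0.05/3.0 = 0.323333
tan δ = Δθ·L/(v·dt) = 0.212097  →  δ = 0.2090

δ = 0.2090, a = -3.4400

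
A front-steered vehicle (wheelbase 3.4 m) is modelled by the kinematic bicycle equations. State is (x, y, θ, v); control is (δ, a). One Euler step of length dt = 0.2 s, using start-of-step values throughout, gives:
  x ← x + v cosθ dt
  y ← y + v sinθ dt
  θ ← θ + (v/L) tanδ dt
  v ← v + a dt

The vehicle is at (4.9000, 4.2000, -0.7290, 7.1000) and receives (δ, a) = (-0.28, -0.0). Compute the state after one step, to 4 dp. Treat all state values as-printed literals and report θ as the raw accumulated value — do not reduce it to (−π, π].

(5.9591, 3.2541, -0.8491, 7.1000)

x' = 4.9000 + 7.1000·cos(-0.7290)·0.2 = 5.9591
y' = 4.2000 + 7.1000·sin(-0.7290)·0.2 = 3.2541
θ' = -0.7290 + (7.1000/3.4)·tan(-0.28)·0.2 = -0.8491
v' = 7.1000 + 0.0000·0.2 = 7.1000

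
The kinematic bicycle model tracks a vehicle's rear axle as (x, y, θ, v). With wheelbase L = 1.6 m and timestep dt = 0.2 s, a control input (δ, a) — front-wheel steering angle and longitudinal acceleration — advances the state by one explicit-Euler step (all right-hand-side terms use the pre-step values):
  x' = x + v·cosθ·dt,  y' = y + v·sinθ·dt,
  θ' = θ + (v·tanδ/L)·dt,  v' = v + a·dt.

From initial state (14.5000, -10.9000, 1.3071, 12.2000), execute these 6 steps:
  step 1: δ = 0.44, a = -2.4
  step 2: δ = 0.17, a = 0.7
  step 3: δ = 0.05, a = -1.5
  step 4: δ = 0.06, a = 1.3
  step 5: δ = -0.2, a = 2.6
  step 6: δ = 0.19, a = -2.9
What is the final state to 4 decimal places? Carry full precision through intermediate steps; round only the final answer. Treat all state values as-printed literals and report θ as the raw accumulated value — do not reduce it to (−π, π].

after step 1 (δ=0.44, a=-2.4): (15.135988, -8.544343, 2.025040, 11.720000)
after step 2 (δ=0.17, a=0.7): (14.107481, -6.438041, 2.276518, 11.860000)
after step 3 (δ=0.05, a=-1.5): (12.569042, -4.632608, 2.350704, 11.560000)
after step 4 (δ=0.06, a=1.3): (10.943211, -2.988826, 2.437509, 11.820000)
after step 5 (δ=-0.2, a=2.6): (9.141359, -1.458524, 2.138004, 12.340000)
after step 6 (δ=0.19, a=-2.9): (7.815353, 0.622998, 2.434658, 11.760000)

(7.8154, 0.6230, 2.4347, 11.7600)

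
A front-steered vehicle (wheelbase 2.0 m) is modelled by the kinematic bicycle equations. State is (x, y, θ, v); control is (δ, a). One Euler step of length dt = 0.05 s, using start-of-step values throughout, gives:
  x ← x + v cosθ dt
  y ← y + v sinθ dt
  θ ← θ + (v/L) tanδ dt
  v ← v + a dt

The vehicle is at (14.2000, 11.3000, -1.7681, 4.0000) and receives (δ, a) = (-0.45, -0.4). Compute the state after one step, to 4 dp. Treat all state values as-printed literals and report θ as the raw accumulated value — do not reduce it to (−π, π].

(14.1608, 11.1039, -1.8164, 3.9800)

x' = 14.2000 + 4.0000·cos(-1.7681)·0.05 = 14.1608
y' = 11.3000 + 4.0000·sin(-1.7681)·0.05 = 11.1039
θ' = -1.7681 + (4.0000/2.0)·tan(-0.45)·0.05 = -1.8164
v' = 4.0000 − 0.4000·0.05 = 3.9800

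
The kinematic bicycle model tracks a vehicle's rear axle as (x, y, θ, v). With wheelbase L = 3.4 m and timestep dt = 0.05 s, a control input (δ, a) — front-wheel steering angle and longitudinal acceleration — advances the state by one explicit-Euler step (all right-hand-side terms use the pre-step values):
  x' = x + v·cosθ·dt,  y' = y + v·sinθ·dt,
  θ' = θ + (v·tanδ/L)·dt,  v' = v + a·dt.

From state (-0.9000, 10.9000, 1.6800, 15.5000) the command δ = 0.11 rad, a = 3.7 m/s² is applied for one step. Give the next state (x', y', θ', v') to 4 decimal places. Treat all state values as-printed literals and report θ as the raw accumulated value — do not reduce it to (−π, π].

(-0.9845, 11.6704, 1.7052, 15.6850)

x' = -0.9000 + 15.5000·cos(1.6800)·0.05 = -0.9845
y' = 10.9000 + 15.5000·sin(1.6800)·0.05 = 11.6704
θ' = 1.6800 + (15.5000/3.4)·tan(0.11)·0.05 = 1.7052
v' = 15.5000 + 3.7000·0.05 = 15.6850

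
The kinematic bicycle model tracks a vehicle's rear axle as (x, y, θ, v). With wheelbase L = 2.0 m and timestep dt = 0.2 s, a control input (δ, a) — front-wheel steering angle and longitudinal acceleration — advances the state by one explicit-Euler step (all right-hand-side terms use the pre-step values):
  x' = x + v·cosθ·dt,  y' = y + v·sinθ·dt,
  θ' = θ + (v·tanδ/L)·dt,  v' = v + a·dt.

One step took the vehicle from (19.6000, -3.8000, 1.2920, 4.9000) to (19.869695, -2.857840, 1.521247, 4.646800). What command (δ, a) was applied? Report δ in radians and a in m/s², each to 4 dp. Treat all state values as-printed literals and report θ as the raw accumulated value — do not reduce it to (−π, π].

δ = 0.4376, a = -1.2660

a = (v'−v)/dt = (-0.253200)/0.2 = -1.2660
Δθ = θ'−θ = 0.229247;  (v·dt/L) = 4.9000·0.2/2.0 = 0.490000
tan δ = Δθ·L/(v·dt) = 0.467851  →  δ = 0.4376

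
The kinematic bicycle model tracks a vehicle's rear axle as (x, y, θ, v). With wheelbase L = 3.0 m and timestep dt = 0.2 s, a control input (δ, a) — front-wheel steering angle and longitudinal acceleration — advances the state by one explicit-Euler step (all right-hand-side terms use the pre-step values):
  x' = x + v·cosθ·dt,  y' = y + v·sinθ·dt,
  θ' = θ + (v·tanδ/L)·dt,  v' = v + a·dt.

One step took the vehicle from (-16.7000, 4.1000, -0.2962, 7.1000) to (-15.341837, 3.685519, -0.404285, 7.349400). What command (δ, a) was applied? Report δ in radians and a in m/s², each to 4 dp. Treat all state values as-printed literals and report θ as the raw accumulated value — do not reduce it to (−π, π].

a = (v'−v)/dt = (0.249400)/0.2 = 1.2470
Δθ = θ'−θ = -0.108085;  (v·dt/L) = 7.1000·0.2/3.0 = 0.473333
tan δ = Δθ·L/(v·dt) = -0.228349  →  δ = -0.2245

δ = -0.2245, a = 1.2470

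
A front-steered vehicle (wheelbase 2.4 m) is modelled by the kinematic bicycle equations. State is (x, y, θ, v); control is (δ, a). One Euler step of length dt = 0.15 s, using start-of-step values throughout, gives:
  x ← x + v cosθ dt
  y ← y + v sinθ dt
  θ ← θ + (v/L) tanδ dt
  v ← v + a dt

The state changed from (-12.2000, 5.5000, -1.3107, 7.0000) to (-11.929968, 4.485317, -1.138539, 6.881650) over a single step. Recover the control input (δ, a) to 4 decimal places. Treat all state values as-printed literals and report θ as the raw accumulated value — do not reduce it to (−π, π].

δ = 0.3749, a = -0.7890

a = (v'−v)/dt = (-0.118350)/0.15 = -0.7890
Δθ = θ'−θ = 0.172161;  (v·dt/L) = 7.0000·0.15/2.4 = 0.437500
tan δ = Δθ·L/(v·dt) = 0.393511  →  δ = 0.3749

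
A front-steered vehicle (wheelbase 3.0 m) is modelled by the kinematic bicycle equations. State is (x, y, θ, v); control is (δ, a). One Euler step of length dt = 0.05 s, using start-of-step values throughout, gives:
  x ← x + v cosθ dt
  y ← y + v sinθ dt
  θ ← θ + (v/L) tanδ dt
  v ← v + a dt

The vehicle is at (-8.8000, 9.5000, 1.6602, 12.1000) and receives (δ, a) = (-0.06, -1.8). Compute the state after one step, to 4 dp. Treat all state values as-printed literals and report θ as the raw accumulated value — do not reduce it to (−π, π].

(-8.8540, 10.1026, 1.6481, 12.0100)

x' = -8.8000 + 12.1000·cos(1.6602)·0.05 = -8.8540
y' = 9.5000 + 12.1000·sin(1.6602)·0.05 = 10.1026
θ' = 1.6602 + (12.1000/3.0)·tan(-0.06)·0.05 = 1.6481
v' = 12.1000 − 1.8000·0.05 = 12.0100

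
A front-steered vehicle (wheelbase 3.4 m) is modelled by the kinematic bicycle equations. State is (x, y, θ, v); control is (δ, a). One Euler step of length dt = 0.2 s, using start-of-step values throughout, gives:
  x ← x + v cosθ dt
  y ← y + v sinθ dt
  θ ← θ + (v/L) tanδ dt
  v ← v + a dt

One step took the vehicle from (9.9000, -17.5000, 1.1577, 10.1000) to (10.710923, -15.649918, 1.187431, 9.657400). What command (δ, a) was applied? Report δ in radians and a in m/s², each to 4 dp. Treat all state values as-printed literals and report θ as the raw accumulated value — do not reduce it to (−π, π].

δ = 0.0500, a = -2.2130

a = (v'−v)/dt = (-0.442600)/0.2 = -2.2130
Δθ = θ'−θ = 0.029731;  (v·dt/L) = 10.1000·0.2/3.4 = 0.594118
tan δ = Δθ·L/(v·dt) = 0.050042  →  δ = 0.0500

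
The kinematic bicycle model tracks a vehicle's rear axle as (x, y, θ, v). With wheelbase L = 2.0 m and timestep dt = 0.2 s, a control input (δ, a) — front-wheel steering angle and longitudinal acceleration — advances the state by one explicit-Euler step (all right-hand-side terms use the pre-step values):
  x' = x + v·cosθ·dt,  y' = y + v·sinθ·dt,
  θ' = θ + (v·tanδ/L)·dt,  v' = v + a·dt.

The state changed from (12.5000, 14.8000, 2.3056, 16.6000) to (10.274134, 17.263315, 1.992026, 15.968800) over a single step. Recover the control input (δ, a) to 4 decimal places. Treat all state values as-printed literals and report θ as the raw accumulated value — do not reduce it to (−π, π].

a = (v'−v)/dt = (-0.631200)/0.2 = -3.1560
Δθ = θ'−θ = -0.313574;  (v·dt/L) = 16.6000·0.2/2.0 = 1.660000
tan δ = Δθ·L/(v·dt) = -0.188900  →  δ = -0.1867

δ = -0.1867, a = -3.1560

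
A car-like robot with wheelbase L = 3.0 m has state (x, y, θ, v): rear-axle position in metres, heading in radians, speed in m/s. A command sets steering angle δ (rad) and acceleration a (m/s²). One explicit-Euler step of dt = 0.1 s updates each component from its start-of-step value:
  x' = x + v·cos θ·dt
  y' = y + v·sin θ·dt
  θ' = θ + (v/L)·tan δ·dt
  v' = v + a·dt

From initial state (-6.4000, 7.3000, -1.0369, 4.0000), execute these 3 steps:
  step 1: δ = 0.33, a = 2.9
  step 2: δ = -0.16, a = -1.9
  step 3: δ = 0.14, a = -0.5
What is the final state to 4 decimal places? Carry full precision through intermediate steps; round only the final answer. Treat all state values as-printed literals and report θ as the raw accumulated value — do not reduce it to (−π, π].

(-5.7449, 6.2486, -0.9950, 4.0500)

after step 1 (δ=0.33, a=2.9): (-6.196443, 6.955668, -0.991230, 4.290000)
after step 2 (δ=-0.16, a=-1.9): (-5.961497, 6.596723, -1.014307, 4.100000)
after step 3 (δ=0.14, a=-0.5): (-5.744931, 6.248586, -0.995048, 4.050000)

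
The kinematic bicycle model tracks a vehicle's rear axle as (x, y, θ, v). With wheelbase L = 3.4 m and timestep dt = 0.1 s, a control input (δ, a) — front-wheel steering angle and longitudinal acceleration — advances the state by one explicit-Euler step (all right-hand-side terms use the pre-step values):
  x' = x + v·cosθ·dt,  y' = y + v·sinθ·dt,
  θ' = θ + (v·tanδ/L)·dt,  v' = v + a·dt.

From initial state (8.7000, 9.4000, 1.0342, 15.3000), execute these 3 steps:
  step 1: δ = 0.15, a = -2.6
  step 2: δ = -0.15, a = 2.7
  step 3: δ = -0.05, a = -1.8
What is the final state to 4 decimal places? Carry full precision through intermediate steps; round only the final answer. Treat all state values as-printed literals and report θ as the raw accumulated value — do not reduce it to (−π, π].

after step 1 (δ=0.15, a=-2.6): (9.482157, 10.714964, 1.102211, 15.040000)
after step 2 (δ=-0.15, a=2.7): (10.161400, 12.056845, 1.035356, 15.310000)
after step 3 (δ=-0.05, a=-1.8): (10.942547, 13.373572, 1.012822, 15.130000)

(10.9425, 13.3736, 1.0128, 15.1300)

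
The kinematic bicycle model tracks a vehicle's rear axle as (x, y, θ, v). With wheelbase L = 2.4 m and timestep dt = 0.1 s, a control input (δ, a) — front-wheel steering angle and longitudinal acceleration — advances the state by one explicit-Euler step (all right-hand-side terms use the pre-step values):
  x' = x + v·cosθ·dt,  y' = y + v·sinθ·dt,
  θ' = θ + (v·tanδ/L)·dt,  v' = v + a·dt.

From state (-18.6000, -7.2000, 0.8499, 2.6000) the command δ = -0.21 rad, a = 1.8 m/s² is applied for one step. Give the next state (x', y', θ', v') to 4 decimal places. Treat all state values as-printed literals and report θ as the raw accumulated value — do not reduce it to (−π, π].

(-18.4284, -7.0047, 0.8268, 2.7800)

x' = -18.6000 + 2.6000·cos(0.8499)·0.1 = -18.4284
y' = -7.2000 + 2.6000·sin(0.8499)·0.1 = -7.0047
θ' = 0.8499 + (2.6000/2.4)·tan(-0.21)·0.1 = 0.8268
v' = 2.6000 + 1.8000·0.1 = 2.7800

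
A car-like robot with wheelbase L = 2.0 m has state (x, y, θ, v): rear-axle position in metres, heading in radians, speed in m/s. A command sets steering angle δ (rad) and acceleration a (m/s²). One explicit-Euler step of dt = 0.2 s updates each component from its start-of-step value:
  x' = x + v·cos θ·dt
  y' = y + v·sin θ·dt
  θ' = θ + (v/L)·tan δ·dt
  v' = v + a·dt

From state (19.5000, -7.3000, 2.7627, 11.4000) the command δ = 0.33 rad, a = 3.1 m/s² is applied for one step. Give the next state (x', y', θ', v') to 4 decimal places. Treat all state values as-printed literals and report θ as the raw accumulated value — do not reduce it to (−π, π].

x' = 19.5000 + 11.4000·cos(2.7627)·0.2 = 17.3817
y' = -7.3000 + 11.4000·sin(2.7627)·0.2 = -6.4566
θ' = 2.7627 + (11.4000/2.0)·tan(0.33)·0.2 = 3.1532
v' = 11.4000 + 3.1000·0.2 = 12.0200

(17.3817, -6.4566, 3.1532, 12.0200)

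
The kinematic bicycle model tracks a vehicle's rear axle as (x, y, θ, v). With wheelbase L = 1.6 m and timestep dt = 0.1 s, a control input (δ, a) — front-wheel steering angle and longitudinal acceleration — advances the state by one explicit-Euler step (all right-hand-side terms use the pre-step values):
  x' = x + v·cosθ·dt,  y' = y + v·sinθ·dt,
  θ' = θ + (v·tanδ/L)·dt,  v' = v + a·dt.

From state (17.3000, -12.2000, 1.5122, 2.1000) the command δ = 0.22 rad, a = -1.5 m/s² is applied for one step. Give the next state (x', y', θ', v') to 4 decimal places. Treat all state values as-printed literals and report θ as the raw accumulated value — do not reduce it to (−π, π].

x' = 17.3000 + 2.1000·cos(1.5122)·0.1 = 17.3123
y' = -12.2000 + 2.1000·sin(1.5122)·0.1 = -11.9904
θ' = 1.5122 + (2.1000/1.6)·tan(0.22)·0.1 = 1.5416
v' = 2.1000 − 1.5000·0.1 = 1.9500

(17.3123, -11.9904, 1.5416, 1.9500)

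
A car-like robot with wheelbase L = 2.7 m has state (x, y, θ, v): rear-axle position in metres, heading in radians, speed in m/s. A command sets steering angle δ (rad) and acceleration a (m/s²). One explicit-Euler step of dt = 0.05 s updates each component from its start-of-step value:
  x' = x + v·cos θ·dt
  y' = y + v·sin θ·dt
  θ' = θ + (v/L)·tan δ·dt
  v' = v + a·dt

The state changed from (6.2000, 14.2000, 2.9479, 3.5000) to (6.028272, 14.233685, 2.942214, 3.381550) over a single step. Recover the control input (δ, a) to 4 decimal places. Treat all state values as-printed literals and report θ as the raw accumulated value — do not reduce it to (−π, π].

a = (v'−v)/dt = (-0.118450)/0.05 = -2.3690
Δθ = θ'−θ = -0.005686;  (v·dt/L) = 3.5000·0.05/2.7 = 0.064815
tan δ = Δθ·L/(v·dt) = -0.087727  →  δ = -0.0875

δ = -0.0875, a = -2.3690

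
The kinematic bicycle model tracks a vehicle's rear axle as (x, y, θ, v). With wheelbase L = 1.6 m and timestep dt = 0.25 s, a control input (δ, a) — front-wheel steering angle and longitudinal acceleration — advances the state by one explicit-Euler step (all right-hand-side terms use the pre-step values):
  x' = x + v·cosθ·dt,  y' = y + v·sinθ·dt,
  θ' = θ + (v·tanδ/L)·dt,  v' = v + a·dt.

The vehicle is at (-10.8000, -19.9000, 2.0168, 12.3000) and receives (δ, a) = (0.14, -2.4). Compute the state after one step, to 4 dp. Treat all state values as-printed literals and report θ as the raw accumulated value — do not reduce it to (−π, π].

(-12.1264, -17.1258, 2.2876, 11.7000)

x' = -10.8000 + 12.3000·cos(2.0168)·0.25 = -12.1264
y' = -19.9000 + 12.3000·sin(2.0168)·0.25 = -17.1258
θ' = 2.0168 + (12.3000/1.6)·tan(0.14)·0.25 = 2.2876
v' = 12.3000 − 2.4000·0.25 = 11.7000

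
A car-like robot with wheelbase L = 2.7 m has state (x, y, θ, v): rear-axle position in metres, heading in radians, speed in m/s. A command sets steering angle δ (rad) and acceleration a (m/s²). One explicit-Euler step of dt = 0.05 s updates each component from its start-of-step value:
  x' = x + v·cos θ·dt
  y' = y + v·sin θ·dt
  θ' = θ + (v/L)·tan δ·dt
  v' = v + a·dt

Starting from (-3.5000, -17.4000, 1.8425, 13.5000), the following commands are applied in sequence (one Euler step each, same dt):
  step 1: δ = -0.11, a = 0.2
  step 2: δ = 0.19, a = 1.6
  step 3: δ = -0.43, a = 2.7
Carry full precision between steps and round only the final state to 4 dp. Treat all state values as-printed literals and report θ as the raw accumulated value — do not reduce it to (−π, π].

(-4.0401, -15.4436, 1.7476, 13.7250)

after step 1 (δ=-0.11, a=0.2): (-3.681152, -16.749762, 1.814889, 13.510000)
after step 2 (δ=0.19, a=1.6): (-3.844404, -16.094286, 1.863004, 13.590000)
after step 3 (δ=-0.43, a=2.7): (-4.040145, -15.443590, 1.747584, 13.725000)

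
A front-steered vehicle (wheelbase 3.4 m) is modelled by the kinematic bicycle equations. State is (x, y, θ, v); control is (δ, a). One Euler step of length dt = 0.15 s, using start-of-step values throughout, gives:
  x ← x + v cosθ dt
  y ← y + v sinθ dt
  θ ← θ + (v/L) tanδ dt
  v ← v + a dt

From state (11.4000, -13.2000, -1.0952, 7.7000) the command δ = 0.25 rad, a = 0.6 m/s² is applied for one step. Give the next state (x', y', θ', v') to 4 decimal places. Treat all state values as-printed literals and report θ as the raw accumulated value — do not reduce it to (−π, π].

(11.9288, -14.2268, -1.0085, 7.7900)

x' = 11.4000 + 7.7000·cos(-1.0952)·0.15 = 11.9288
y' = -13.2000 + 7.7000·sin(-1.0952)·0.15 = -14.2268
θ' = -1.0952 + (7.7000/3.4)·tan(0.25)·0.15 = -1.0085
v' = 7.7000 + 0.6000·0.15 = 7.7900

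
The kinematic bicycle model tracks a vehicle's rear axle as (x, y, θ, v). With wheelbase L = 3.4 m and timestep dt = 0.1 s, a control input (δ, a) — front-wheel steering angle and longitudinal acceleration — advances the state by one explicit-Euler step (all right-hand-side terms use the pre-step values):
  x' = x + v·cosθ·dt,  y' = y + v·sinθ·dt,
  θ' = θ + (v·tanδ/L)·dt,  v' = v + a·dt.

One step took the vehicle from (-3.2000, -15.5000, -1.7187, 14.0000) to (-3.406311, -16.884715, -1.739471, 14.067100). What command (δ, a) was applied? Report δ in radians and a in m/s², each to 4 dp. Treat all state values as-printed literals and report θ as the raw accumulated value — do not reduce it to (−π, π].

δ = -0.0504, a = 0.6710

a = (v'−v)/dt = (0.067100)/0.1 = 0.6710
Δθ = θ'−θ = -0.020771;  (v·dt/L) = 14.0000·0.1/3.4 = 0.411765
tan δ = Δθ·L/(v·dt) = -0.050444  →  δ = -0.0504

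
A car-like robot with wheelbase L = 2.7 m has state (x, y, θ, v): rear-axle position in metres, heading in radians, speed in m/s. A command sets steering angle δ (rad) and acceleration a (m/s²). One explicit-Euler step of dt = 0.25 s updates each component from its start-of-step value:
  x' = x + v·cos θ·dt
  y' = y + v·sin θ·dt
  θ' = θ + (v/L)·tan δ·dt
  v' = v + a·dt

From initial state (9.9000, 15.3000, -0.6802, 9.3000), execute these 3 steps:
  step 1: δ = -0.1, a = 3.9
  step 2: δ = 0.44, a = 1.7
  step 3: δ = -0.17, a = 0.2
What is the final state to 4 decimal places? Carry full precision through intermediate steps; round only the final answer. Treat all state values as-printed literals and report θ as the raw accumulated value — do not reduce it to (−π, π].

after step 1 (δ=-0.1, a=3.9): (11.707564, 13.837695, -0.766599, 10.275000)
after step 2 (δ=0.44, a=1.7): (13.557768, 12.055779, -0.318704, 10.700000)
after step 3 (δ=-0.17, a=0.2): (16.098061, 11.217605, -0.488771, 10.750000)

(16.0981, 11.2176, -0.4888, 10.7500)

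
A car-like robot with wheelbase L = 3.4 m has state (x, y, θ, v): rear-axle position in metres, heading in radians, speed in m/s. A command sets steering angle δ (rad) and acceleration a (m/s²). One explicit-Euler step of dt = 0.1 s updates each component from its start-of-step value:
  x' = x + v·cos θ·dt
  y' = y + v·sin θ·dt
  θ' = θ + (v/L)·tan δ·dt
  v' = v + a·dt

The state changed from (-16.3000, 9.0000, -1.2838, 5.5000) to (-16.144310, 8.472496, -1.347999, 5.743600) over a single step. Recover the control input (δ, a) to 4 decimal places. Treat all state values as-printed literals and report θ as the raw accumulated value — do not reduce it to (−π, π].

a = (v'−v)/dt = (0.243600)/0.1 = 2.4360
Δθ = θ'−θ = -0.064199;  (v·dt/L) = 5.5000·0.1/3.4 = 0.161765
tan δ = Δθ·L/(v·dt) = -0.396867  →  δ = -0.3778

δ = -0.3778, a = 2.4360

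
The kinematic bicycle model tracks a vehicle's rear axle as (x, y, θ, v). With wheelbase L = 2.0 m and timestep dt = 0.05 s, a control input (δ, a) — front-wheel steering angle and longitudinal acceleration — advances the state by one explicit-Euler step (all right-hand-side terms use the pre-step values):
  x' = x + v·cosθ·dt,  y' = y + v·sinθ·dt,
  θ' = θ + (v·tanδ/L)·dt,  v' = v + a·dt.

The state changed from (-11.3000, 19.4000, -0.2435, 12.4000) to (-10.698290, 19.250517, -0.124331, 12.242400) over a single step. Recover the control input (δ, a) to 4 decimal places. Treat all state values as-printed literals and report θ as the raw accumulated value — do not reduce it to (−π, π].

a = (v'−v)/dt = (-0.157600)/0.05 = -3.1520
Δθ = θ'−θ = 0.119169;  (v·dt/L) = 12.4000·0.05/2.0 = 0.310000
tan δ = Δθ·L/(v·dt) = 0.384416  →  δ = 0.3670

δ = 0.3670, a = -3.1520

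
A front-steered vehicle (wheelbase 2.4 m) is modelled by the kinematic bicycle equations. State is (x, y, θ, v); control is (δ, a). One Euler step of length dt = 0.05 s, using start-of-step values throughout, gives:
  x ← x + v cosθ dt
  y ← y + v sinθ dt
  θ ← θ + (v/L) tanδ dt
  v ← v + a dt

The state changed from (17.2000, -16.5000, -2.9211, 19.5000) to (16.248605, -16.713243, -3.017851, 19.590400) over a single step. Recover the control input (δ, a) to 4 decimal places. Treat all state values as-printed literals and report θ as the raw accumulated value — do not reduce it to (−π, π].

a = (v'−v)/dt = (0.090400)/0.05 = 1.8080
Δθ = θ'−θ = -0.096751;  (v·dt/L) = 19.5000·0.05/2.4 = 0.406250
tan δ = Δθ·L/(v·dt) = -0.238156  →  δ = -0.2338

δ = -0.2338, a = 1.8080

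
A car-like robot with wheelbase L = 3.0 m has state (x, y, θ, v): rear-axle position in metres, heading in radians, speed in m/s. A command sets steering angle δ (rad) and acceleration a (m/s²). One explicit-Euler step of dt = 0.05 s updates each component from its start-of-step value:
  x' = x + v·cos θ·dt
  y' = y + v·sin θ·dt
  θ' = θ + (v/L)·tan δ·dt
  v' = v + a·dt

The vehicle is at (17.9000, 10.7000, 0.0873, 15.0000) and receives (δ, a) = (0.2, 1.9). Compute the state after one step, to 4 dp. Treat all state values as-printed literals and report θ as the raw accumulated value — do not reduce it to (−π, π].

(18.6471, 10.7654, 0.1380, 15.0950)

x' = 17.9000 + 15.0000·cos(0.0873)·0.05 = 18.6471
y' = 10.7000 + 15.0000·sin(0.0873)·0.05 = 10.7654
θ' = 0.0873 + (15.0000/3.0)·tan(0.2)·0.05 = 0.1380
v' = 15.0000 + 1.9000·0.05 = 15.0950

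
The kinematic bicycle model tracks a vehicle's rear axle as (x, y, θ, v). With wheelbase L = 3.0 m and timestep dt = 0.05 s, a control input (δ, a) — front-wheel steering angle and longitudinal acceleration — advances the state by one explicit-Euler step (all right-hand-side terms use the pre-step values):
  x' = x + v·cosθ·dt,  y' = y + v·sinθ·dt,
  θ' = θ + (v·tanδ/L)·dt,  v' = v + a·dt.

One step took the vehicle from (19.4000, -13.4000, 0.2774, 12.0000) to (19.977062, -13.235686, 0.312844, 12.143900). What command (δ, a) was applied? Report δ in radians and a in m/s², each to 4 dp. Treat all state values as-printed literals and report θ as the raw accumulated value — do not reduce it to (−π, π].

δ = 0.1754, a = 2.8780

a = (v'−v)/dt = (0.143900)/0.05 = 2.8780
Δθ = θ'−θ = 0.035444;  (v·dt/L) = 12.0000·0.05/3.0 = 0.200000
tan δ = Δθ·L/(v·dt) = 0.177220  →  δ = 0.1754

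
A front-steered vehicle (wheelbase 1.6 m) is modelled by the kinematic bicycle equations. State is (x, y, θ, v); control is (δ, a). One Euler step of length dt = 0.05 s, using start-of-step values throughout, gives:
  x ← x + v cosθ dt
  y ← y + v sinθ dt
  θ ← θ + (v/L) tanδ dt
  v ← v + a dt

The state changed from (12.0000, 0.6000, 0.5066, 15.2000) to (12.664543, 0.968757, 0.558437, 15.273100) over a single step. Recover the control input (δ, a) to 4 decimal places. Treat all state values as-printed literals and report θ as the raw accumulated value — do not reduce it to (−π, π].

δ = 0.1087, a = 1.4620

a = (v'−v)/dt = (0.073100)/0.05 = 1.4620
Δθ = θ'−θ = 0.051837;  (v·dt/L) = 15.2000·0.05/1.6 = 0.475000
tan δ = Δθ·L/(v·dt) = 0.109131  →  δ = 0.1087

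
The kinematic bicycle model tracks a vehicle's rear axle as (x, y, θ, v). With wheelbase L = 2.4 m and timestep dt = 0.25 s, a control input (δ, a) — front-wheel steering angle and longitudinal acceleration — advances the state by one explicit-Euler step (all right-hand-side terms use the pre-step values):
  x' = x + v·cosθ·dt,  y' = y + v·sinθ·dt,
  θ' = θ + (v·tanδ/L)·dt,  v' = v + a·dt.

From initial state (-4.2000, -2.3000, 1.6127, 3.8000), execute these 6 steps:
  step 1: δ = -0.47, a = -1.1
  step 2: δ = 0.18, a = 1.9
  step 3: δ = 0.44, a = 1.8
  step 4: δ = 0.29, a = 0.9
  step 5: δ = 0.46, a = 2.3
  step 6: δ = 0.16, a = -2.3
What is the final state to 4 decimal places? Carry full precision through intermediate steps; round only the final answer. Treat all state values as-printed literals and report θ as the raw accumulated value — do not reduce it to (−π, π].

after step 1 (δ=-0.47, a=-1.1): (-4.239797, -1.350834, 1.411630, 3.525000)
after step 2 (δ=0.18, a=1.9): (-4.100123, -0.480723, 1.478447, 4.000000)
after step 3 (δ=0.44, a=1.8): (-4.007905, 0.515016, 1.674606, 4.450000)
after step 4 (δ=0.29, a=0.9): (-4.123186, 1.621527, 1.812932, 4.675000)
after step 5 (δ=0.46, a=2.3): (-4.403425, 2.756182, 2.054206, 5.250000)
after step 6 (δ=0.16, a=-2.3): (-5.013476, 3.918290, 2.142460, 4.675000)

(-5.0135, 3.9183, 2.1425, 4.6750)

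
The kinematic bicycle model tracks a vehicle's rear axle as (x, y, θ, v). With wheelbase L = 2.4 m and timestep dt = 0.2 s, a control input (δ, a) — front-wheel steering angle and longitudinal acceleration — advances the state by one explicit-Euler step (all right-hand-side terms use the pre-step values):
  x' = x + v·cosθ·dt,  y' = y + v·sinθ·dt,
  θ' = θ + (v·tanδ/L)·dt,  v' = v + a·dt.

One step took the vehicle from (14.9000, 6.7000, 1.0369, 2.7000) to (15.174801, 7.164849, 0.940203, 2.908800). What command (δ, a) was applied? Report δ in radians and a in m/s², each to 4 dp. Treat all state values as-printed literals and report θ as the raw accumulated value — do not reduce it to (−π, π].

a = (v'−v)/dt = (0.208800)/0.2 = 1.0440
Δθ = θ'−θ = -0.096697;  (v·dt/L) = 2.7000·0.2/2.4 = 0.225000
tan δ = Δθ·L/(v·dt) = -0.429764  →  δ = -0.4059

δ = -0.4059, a = 1.0440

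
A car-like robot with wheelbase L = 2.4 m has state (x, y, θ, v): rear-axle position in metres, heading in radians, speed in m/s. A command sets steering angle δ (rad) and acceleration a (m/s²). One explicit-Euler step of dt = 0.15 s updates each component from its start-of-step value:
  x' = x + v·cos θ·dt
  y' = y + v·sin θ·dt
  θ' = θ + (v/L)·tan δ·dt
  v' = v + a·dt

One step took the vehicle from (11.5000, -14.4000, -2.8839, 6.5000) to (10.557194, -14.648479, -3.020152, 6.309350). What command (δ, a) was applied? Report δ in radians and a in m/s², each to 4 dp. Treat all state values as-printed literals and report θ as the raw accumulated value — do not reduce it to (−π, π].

δ = -0.3236, a = -1.2710

a = (v'−v)/dt = (-0.190650)/0.15 = -1.2710
Δθ = θ'−θ = -0.136252;  (v·dt/L) = 6.5000·0.15/2.4 = 0.406250
tan δ = Δθ·L/(v·dt) = -0.335390  →  δ = -0.3236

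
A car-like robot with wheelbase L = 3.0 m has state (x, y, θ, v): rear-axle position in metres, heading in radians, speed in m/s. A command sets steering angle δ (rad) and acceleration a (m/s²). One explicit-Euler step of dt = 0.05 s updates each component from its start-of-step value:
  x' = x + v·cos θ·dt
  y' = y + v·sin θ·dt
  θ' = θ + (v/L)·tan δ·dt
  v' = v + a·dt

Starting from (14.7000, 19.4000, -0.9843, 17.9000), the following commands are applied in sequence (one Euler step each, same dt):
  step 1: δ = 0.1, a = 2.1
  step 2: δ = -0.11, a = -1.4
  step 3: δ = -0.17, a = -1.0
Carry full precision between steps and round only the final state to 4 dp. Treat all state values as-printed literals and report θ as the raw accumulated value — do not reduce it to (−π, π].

(16.2097, 17.1715, -1.0388, 17.8850)

after step 1 (δ=0.1, a=2.1): (15.195334, 18.654568, -0.954367, 18.005000)
after step 2 (δ=-0.11, a=-1.4): (15.715792, 17.920011, -0.987510, 17.935000)
after step 3 (δ=-0.17, a=-1.0): (16.209695, 17.171532, -1.038821, 17.885000)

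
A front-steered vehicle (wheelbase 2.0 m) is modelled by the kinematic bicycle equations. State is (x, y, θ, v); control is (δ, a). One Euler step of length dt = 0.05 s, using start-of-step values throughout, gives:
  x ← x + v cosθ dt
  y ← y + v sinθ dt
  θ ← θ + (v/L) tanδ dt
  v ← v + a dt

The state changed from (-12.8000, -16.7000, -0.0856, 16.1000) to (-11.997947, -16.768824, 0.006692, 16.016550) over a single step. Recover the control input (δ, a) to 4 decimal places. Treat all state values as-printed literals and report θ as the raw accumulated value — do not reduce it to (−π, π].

δ = 0.2254, a = -1.6690

a = (v'−v)/dt = (-0.083450)/0.05 = -1.6690
Δθ = θ'−θ = 0.092292;  (v·dt/L) = 16.1000·0.05/2.0 = 0.402500
tan δ = Δθ·L/(v·dt) = 0.229297  →  δ = 0.2254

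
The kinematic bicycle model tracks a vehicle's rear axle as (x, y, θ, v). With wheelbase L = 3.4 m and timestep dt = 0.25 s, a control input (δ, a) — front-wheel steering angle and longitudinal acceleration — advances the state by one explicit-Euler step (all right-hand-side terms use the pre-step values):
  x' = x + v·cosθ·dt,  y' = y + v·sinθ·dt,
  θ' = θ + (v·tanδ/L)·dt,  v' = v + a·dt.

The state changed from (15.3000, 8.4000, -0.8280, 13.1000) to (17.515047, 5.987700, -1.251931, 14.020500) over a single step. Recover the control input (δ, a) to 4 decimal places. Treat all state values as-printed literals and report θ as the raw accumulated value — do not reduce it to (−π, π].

a = (v'−v)/dt = (0.920500)/0.25 = 3.6820
Δθ = θ'−θ = -0.423931;  (v·dt/L) = 13.1000·0.25/3.4 = 0.963235
tan δ = Δθ·L/(v·dt) = -0.440112  →  δ = -0.4146

δ = -0.4146, a = 3.6820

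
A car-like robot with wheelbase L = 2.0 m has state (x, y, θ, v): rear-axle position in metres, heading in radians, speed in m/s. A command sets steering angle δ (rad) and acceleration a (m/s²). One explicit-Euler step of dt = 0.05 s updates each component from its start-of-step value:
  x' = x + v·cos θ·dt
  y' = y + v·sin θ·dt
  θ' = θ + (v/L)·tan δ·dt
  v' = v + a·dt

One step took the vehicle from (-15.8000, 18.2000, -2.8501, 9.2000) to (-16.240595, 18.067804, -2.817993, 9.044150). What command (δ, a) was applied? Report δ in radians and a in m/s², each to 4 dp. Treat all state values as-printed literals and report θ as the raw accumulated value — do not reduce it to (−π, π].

δ = 0.1387, a = -3.1170

a = (v'−v)/dt = (-0.155850)/0.05 = -3.1170
Δθ = θ'−θ = 0.032107;  (v·dt/L) = 9.2000·0.05/2.0 = 0.230000
tan δ = Δθ·L/(v·dt) = 0.139596  →  δ = 0.1387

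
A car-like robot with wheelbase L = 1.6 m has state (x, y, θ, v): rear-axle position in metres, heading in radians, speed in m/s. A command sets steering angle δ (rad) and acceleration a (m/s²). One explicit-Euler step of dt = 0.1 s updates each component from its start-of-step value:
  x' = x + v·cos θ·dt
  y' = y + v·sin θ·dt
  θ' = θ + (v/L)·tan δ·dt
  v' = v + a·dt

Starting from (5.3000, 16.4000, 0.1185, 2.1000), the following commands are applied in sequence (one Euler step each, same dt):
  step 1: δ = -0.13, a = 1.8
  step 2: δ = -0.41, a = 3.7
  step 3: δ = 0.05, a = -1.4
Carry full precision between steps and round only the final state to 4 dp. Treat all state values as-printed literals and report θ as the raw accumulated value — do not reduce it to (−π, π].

(6.0002, 16.4583, 0.0477, 2.5100)

after step 1 (δ=-0.13, a=1.8): (5.508527, 16.424827, 0.101341, 2.280000)
after step 2 (δ=-0.41, a=3.7): (5.735358, 16.447893, 0.039406, 2.650000)
after step 3 (δ=0.05, a=-1.4): (6.000152, 16.458333, 0.047694, 2.510000)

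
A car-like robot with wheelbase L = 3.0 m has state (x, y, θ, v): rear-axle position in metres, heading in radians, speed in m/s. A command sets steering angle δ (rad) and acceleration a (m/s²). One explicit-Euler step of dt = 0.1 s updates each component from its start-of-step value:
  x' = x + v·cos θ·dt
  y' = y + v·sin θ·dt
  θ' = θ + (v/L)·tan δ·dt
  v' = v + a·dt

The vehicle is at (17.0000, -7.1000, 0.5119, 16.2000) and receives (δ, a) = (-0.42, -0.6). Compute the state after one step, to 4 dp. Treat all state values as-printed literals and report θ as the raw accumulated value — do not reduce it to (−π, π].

(18.4123, -6.3065, 0.2708, 16.1400)

x' = 17.0000 + 16.2000·cos(0.5119)·0.1 = 18.4123
y' = -7.1000 + 16.2000·sin(0.5119)·0.1 = -6.3065
θ' = 0.5119 + (16.2000/3.0)·tan(-0.42)·0.1 = 0.2708
v' = 16.2000 − 0.6000·0.1 = 16.1400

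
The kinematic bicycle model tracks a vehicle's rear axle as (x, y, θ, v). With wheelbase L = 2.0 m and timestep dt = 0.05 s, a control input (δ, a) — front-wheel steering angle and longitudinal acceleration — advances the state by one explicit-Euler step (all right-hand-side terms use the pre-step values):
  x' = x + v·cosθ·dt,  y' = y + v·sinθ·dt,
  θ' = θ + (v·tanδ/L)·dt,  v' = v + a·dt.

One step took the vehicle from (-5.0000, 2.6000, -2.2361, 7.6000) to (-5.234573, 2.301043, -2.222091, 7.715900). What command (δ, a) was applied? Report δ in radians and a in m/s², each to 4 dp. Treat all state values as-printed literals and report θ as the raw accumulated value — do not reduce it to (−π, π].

δ = 0.0736, a = 2.3180

a = (v'−v)/dt = (0.115900)/0.05 = 2.3180
Δθ = θ'−θ = 0.014009;  (v·dt/L) = 7.6000·0.05/2.0 = 0.190000
tan δ = Δθ·L/(v·dt) = 0.073732  →  δ = 0.0736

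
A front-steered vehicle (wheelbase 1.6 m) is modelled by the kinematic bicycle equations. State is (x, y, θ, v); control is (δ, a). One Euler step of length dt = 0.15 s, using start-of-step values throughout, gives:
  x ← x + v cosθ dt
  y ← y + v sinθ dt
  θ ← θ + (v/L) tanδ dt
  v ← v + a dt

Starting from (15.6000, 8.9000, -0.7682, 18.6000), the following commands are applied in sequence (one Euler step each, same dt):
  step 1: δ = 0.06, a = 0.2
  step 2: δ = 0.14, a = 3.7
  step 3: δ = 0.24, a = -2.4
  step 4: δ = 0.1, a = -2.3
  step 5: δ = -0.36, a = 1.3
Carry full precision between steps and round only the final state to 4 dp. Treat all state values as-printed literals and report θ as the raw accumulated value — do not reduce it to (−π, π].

after step 1 (δ=0.06, a=0.2): (17.606464, 6.961391, -0.663449, 18.630000)
after step 2 (δ=0.14, a=3.7): (19.808174, 5.240432, -0.417320, 19.185000)
after step 3 (δ=0.24, a=-2.4): (22.438950, 4.074044, 0.022826, 18.825000)
after step 4 (δ=0.1, a=-2.3): (25.261965, 4.138492, 0.199901, 18.480000)
after step 5 (δ=-0.36, a=1.3): (27.978764, 4.688934, -0.452217, 18.675000)

(27.9788, 4.6889, -0.4522, 18.6750)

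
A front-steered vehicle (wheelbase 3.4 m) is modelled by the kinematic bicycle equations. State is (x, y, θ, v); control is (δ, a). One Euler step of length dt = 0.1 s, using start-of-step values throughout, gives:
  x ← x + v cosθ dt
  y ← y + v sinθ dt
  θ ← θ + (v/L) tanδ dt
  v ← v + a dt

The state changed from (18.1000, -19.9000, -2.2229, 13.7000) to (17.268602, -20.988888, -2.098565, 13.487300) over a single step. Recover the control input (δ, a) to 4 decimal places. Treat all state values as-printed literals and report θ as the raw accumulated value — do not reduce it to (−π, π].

δ = 0.2993, a = -2.1270

a = (v'−v)/dt = (-0.212700)/0.1 = -2.1270
Δθ = θ'−θ = 0.124335;  (v·dt/L) = 13.7000·0.1/3.4 = 0.402941
tan δ = Δθ·L/(v·dt) = 0.308569  →  δ = 0.2993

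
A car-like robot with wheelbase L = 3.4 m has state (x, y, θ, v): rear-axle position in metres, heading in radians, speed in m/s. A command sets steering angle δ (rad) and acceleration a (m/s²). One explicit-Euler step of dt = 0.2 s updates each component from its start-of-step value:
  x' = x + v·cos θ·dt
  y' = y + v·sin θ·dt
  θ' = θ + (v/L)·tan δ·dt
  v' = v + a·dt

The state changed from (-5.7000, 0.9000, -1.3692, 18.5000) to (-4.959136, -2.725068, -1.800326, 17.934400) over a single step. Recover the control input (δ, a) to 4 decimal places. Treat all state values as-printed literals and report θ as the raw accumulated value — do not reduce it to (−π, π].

a = (v'−v)/dt = (-0.565600)/0.2 = -2.8280
Δθ = θ'−θ = -0.431126;  (v·dt/L) = 18.5000·0.2/3.4 = 1.088235
tan δ = Δθ·L/(v·dt) = -0.396170  →  δ = -0.3772

δ = -0.3772, a = -2.8280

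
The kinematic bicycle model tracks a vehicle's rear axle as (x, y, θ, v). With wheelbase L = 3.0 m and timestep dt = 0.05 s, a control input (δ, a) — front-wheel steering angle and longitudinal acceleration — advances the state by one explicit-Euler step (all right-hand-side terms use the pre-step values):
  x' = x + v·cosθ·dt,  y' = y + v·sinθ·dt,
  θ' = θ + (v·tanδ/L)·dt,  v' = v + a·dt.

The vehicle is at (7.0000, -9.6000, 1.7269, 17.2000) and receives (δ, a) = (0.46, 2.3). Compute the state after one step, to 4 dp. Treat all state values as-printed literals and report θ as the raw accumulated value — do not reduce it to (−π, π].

x' = 7.0000 + 17.2000·cos(1.7269)·0.05 = 6.8663
y' = -9.6000 + 17.2000·sin(1.7269)·0.05 = -8.7505
θ' = 1.7269 + (17.2000/3.0)·tan(0.46)·0.05 = 1.8689
v' = 17.2000 + 2.3000·0.05 = 17.3150

(6.8663, -8.7505, 1.8689, 17.3150)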